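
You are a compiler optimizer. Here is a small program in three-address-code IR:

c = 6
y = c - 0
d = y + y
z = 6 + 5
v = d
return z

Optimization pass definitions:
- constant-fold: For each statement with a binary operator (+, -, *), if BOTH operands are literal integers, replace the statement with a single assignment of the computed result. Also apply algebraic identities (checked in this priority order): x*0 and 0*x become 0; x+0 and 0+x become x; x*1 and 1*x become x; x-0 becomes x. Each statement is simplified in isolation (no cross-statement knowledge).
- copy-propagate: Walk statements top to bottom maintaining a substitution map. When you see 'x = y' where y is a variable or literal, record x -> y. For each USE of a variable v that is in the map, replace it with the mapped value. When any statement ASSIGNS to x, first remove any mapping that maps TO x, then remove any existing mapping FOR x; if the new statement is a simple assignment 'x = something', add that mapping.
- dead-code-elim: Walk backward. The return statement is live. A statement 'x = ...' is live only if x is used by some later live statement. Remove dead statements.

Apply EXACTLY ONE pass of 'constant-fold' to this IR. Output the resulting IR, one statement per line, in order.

Applying constant-fold statement-by-statement:
  [1] c = 6  (unchanged)
  [2] y = c - 0  -> y = c
  [3] d = y + y  (unchanged)
  [4] z = 6 + 5  -> z = 11
  [5] v = d  (unchanged)
  [6] return z  (unchanged)
Result (6 stmts):
  c = 6
  y = c
  d = y + y
  z = 11
  v = d
  return z

Answer: c = 6
y = c
d = y + y
z = 11
v = d
return z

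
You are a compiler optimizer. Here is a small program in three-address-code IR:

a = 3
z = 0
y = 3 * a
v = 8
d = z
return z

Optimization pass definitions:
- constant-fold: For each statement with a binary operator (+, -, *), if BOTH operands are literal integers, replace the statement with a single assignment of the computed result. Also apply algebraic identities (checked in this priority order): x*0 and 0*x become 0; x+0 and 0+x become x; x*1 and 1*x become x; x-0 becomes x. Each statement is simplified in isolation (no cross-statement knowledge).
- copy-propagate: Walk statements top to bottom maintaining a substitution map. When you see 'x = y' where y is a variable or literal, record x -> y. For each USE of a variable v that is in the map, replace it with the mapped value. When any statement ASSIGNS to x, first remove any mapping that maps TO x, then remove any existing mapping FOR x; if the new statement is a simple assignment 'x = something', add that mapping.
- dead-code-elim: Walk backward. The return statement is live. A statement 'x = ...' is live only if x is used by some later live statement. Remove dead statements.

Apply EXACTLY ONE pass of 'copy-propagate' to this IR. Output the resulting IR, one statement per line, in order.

Answer: a = 3
z = 0
y = 3 * 3
v = 8
d = 0
return 0

Derivation:
Applying copy-propagate statement-by-statement:
  [1] a = 3  (unchanged)
  [2] z = 0  (unchanged)
  [3] y = 3 * a  -> y = 3 * 3
  [4] v = 8  (unchanged)
  [5] d = z  -> d = 0
  [6] return z  -> return 0
Result (6 stmts):
  a = 3
  z = 0
  y = 3 * 3
  v = 8
  d = 0
  return 0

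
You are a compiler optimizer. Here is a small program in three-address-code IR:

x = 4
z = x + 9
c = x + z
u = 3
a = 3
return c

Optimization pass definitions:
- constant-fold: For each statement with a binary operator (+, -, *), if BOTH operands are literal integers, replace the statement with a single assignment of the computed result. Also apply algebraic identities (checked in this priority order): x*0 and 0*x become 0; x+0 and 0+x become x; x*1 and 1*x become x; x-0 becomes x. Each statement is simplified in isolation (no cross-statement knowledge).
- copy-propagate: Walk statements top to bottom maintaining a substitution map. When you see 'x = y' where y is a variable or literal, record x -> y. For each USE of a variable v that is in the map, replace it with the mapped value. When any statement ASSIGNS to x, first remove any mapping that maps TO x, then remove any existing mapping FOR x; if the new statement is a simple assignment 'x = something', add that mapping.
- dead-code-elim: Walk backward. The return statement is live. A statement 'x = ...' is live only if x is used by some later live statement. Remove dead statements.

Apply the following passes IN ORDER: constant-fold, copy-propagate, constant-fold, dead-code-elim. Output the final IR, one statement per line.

Answer: z = 13
c = 4 + z
return c

Derivation:
Initial IR:
  x = 4
  z = x + 9
  c = x + z
  u = 3
  a = 3
  return c
After constant-fold (6 stmts):
  x = 4
  z = x + 9
  c = x + z
  u = 3
  a = 3
  return c
After copy-propagate (6 stmts):
  x = 4
  z = 4 + 9
  c = 4 + z
  u = 3
  a = 3
  return c
After constant-fold (6 stmts):
  x = 4
  z = 13
  c = 4 + z
  u = 3
  a = 3
  return c
After dead-code-elim (3 stmts):
  z = 13
  c = 4 + z
  return c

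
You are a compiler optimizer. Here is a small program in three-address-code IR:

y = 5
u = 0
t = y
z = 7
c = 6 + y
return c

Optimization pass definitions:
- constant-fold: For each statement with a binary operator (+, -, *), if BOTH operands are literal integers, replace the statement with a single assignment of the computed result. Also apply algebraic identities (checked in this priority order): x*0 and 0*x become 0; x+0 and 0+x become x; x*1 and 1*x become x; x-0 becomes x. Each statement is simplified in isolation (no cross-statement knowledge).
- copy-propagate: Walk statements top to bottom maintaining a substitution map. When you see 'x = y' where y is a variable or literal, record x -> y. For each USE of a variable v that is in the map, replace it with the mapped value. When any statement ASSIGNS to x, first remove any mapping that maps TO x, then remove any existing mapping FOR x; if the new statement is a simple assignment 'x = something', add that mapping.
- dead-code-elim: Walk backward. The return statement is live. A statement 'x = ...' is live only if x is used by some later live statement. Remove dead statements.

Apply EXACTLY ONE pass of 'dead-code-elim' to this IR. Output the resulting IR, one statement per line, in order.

Answer: y = 5
c = 6 + y
return c

Derivation:
Applying dead-code-elim statement-by-statement:
  [6] return c  -> KEEP (return); live=['c']
  [5] c = 6 + y  -> KEEP; live=['y']
  [4] z = 7  -> DEAD (z not live)
  [3] t = y  -> DEAD (t not live)
  [2] u = 0  -> DEAD (u not live)
  [1] y = 5  -> KEEP; live=[]
Result (3 stmts):
  y = 5
  c = 6 + y
  return c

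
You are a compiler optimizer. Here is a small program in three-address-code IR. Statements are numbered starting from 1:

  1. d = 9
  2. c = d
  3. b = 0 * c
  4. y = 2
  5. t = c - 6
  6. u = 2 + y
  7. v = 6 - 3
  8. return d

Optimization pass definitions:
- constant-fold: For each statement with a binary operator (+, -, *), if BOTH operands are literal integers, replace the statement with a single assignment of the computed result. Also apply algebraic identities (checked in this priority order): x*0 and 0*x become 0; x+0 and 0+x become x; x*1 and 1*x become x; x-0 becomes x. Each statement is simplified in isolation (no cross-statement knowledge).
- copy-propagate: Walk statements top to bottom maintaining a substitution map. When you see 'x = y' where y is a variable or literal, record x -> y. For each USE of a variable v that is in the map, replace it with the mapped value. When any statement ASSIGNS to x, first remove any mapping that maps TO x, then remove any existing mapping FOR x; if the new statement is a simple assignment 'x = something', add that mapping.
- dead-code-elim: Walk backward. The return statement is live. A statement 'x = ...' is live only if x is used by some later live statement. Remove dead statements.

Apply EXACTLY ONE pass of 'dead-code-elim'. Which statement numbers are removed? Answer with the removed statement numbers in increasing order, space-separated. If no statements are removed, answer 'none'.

Backward liveness scan:
Stmt 1 'd = 9': KEEP (d is live); live-in = []
Stmt 2 'c = d': DEAD (c not in live set ['d'])
Stmt 3 'b = 0 * c': DEAD (b not in live set ['d'])
Stmt 4 'y = 2': DEAD (y not in live set ['d'])
Stmt 5 't = c - 6': DEAD (t not in live set ['d'])
Stmt 6 'u = 2 + y': DEAD (u not in live set ['d'])
Stmt 7 'v = 6 - 3': DEAD (v not in live set ['d'])
Stmt 8 'return d': KEEP (return); live-in = ['d']
Removed statement numbers: [2, 3, 4, 5, 6, 7]
Surviving IR:
  d = 9
  return d

Answer: 2 3 4 5 6 7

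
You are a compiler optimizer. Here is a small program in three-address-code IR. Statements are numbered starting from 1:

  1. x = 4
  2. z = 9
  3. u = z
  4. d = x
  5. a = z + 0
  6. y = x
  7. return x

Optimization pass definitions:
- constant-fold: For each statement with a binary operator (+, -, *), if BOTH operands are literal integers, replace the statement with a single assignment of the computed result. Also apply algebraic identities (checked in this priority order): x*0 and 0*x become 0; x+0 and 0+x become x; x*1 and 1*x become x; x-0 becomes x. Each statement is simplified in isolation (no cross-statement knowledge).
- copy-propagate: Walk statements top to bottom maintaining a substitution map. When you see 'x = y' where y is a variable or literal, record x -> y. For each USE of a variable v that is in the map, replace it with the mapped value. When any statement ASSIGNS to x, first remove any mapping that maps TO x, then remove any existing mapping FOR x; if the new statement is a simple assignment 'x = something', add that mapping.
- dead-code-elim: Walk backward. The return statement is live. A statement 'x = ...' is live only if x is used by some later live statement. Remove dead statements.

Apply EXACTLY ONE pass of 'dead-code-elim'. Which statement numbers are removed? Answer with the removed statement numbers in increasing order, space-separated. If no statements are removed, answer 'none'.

Backward liveness scan:
Stmt 1 'x = 4': KEEP (x is live); live-in = []
Stmt 2 'z = 9': DEAD (z not in live set ['x'])
Stmt 3 'u = z': DEAD (u not in live set ['x'])
Stmt 4 'd = x': DEAD (d not in live set ['x'])
Stmt 5 'a = z + 0': DEAD (a not in live set ['x'])
Stmt 6 'y = x': DEAD (y not in live set ['x'])
Stmt 7 'return x': KEEP (return); live-in = ['x']
Removed statement numbers: [2, 3, 4, 5, 6]
Surviving IR:
  x = 4
  return x

Answer: 2 3 4 5 6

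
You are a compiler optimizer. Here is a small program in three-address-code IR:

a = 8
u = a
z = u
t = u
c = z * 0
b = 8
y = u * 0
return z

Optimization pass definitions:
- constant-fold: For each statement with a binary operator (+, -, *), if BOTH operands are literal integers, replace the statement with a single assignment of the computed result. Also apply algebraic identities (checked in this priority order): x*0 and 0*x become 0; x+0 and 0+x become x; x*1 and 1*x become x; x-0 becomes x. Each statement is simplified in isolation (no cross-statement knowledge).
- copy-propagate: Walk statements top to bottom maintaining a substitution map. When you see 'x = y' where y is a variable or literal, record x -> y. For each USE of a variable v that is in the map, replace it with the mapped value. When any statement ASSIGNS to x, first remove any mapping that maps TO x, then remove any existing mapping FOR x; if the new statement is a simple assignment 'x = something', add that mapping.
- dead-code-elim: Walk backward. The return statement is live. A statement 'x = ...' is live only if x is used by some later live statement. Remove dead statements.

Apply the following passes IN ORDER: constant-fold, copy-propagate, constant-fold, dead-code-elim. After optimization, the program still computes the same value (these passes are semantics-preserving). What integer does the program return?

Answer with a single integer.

Answer: 8

Derivation:
Initial IR:
  a = 8
  u = a
  z = u
  t = u
  c = z * 0
  b = 8
  y = u * 0
  return z
After constant-fold (8 stmts):
  a = 8
  u = a
  z = u
  t = u
  c = 0
  b = 8
  y = 0
  return z
After copy-propagate (8 stmts):
  a = 8
  u = 8
  z = 8
  t = 8
  c = 0
  b = 8
  y = 0
  return 8
After constant-fold (8 stmts):
  a = 8
  u = 8
  z = 8
  t = 8
  c = 0
  b = 8
  y = 0
  return 8
After dead-code-elim (1 stmts):
  return 8
Evaluate:
  a = 8  =>  a = 8
  u = a  =>  u = 8
  z = u  =>  z = 8
  t = u  =>  t = 8
  c = z * 0  =>  c = 0
  b = 8  =>  b = 8
  y = u * 0  =>  y = 0
  return z = 8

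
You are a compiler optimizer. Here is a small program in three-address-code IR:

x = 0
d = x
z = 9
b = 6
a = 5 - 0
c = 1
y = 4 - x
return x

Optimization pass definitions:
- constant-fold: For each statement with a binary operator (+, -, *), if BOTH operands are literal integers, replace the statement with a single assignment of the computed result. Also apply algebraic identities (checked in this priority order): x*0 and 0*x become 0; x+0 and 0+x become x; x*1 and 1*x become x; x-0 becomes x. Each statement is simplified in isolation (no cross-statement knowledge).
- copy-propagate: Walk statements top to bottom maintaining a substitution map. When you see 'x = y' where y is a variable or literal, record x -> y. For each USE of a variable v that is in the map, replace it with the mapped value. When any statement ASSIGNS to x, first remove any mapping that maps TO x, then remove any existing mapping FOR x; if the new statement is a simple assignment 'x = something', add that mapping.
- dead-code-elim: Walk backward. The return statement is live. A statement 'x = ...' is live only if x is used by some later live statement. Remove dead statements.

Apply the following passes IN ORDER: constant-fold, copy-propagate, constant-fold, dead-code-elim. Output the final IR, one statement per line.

Answer: return 0

Derivation:
Initial IR:
  x = 0
  d = x
  z = 9
  b = 6
  a = 5 - 0
  c = 1
  y = 4 - x
  return x
After constant-fold (8 stmts):
  x = 0
  d = x
  z = 9
  b = 6
  a = 5
  c = 1
  y = 4 - x
  return x
After copy-propagate (8 stmts):
  x = 0
  d = 0
  z = 9
  b = 6
  a = 5
  c = 1
  y = 4 - 0
  return 0
After constant-fold (8 stmts):
  x = 0
  d = 0
  z = 9
  b = 6
  a = 5
  c = 1
  y = 4
  return 0
After dead-code-elim (1 stmts):
  return 0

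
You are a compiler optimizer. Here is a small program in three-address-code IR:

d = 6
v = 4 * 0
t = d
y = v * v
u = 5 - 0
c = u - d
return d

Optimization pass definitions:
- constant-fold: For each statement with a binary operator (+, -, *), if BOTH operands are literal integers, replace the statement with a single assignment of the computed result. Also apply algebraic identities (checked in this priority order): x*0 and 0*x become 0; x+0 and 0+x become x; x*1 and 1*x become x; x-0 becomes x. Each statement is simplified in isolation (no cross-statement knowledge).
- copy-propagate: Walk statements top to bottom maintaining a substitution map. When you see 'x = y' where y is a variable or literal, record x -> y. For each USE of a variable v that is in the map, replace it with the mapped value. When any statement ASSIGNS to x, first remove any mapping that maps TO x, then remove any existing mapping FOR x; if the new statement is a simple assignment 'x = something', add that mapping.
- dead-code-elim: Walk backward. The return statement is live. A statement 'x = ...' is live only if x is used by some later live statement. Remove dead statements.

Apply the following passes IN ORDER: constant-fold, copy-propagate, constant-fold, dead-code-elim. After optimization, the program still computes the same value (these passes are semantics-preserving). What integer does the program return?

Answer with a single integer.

Answer: 6

Derivation:
Initial IR:
  d = 6
  v = 4 * 0
  t = d
  y = v * v
  u = 5 - 0
  c = u - d
  return d
After constant-fold (7 stmts):
  d = 6
  v = 0
  t = d
  y = v * v
  u = 5
  c = u - d
  return d
After copy-propagate (7 stmts):
  d = 6
  v = 0
  t = 6
  y = 0 * 0
  u = 5
  c = 5 - 6
  return 6
After constant-fold (7 stmts):
  d = 6
  v = 0
  t = 6
  y = 0
  u = 5
  c = -1
  return 6
After dead-code-elim (1 stmts):
  return 6
Evaluate:
  d = 6  =>  d = 6
  v = 4 * 0  =>  v = 0
  t = d  =>  t = 6
  y = v * v  =>  y = 0
  u = 5 - 0  =>  u = 5
  c = u - d  =>  c = -1
  return d = 6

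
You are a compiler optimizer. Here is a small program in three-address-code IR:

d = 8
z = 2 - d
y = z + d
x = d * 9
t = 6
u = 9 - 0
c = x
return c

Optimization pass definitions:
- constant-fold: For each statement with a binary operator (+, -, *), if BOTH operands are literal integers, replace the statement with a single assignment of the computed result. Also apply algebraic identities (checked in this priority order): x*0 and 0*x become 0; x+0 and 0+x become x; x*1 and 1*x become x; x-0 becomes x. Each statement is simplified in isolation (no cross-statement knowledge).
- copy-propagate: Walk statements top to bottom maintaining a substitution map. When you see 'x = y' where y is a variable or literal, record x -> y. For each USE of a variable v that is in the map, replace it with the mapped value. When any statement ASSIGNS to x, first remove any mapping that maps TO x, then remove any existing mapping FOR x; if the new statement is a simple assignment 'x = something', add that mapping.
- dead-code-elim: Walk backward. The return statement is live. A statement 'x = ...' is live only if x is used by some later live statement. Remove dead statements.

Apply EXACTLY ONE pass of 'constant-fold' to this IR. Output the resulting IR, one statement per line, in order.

Answer: d = 8
z = 2 - d
y = z + d
x = d * 9
t = 6
u = 9
c = x
return c

Derivation:
Applying constant-fold statement-by-statement:
  [1] d = 8  (unchanged)
  [2] z = 2 - d  (unchanged)
  [3] y = z + d  (unchanged)
  [4] x = d * 9  (unchanged)
  [5] t = 6  (unchanged)
  [6] u = 9 - 0  -> u = 9
  [7] c = x  (unchanged)
  [8] return c  (unchanged)
Result (8 stmts):
  d = 8
  z = 2 - d
  y = z + d
  x = d * 9
  t = 6
  u = 9
  c = x
  return c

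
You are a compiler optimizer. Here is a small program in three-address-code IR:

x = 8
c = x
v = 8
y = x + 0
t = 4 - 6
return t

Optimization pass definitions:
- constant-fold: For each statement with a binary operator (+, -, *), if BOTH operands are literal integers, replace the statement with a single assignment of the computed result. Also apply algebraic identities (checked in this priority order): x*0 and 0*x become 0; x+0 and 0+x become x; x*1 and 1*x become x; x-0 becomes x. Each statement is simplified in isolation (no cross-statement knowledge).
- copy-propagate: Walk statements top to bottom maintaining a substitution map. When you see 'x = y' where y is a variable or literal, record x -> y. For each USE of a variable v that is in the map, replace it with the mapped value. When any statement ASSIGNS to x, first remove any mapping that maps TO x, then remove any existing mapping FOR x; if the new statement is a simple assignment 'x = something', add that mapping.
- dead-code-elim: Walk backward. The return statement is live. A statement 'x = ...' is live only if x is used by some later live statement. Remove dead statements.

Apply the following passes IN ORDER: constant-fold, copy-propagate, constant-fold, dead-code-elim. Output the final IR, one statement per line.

Initial IR:
  x = 8
  c = x
  v = 8
  y = x + 0
  t = 4 - 6
  return t
After constant-fold (6 stmts):
  x = 8
  c = x
  v = 8
  y = x
  t = -2
  return t
After copy-propagate (6 stmts):
  x = 8
  c = 8
  v = 8
  y = 8
  t = -2
  return -2
After constant-fold (6 stmts):
  x = 8
  c = 8
  v = 8
  y = 8
  t = -2
  return -2
After dead-code-elim (1 stmts):
  return -2

Answer: return -2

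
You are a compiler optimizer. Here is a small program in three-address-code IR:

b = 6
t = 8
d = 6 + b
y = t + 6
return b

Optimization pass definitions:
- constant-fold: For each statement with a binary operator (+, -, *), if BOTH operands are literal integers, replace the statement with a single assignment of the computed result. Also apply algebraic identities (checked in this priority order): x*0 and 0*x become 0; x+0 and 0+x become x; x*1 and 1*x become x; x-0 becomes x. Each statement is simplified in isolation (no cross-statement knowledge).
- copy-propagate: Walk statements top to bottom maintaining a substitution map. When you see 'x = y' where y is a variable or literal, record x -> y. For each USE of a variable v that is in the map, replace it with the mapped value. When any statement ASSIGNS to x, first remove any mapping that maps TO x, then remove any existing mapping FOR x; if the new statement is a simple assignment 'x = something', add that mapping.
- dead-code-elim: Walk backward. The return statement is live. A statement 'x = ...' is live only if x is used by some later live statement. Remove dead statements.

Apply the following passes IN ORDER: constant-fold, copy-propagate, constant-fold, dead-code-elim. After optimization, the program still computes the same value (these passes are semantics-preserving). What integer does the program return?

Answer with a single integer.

Answer: 6

Derivation:
Initial IR:
  b = 6
  t = 8
  d = 6 + b
  y = t + 6
  return b
After constant-fold (5 stmts):
  b = 6
  t = 8
  d = 6 + b
  y = t + 6
  return b
After copy-propagate (5 stmts):
  b = 6
  t = 8
  d = 6 + 6
  y = 8 + 6
  return 6
After constant-fold (5 stmts):
  b = 6
  t = 8
  d = 12
  y = 14
  return 6
After dead-code-elim (1 stmts):
  return 6
Evaluate:
  b = 6  =>  b = 6
  t = 8  =>  t = 8
  d = 6 + b  =>  d = 12
  y = t + 6  =>  y = 14
  return b = 6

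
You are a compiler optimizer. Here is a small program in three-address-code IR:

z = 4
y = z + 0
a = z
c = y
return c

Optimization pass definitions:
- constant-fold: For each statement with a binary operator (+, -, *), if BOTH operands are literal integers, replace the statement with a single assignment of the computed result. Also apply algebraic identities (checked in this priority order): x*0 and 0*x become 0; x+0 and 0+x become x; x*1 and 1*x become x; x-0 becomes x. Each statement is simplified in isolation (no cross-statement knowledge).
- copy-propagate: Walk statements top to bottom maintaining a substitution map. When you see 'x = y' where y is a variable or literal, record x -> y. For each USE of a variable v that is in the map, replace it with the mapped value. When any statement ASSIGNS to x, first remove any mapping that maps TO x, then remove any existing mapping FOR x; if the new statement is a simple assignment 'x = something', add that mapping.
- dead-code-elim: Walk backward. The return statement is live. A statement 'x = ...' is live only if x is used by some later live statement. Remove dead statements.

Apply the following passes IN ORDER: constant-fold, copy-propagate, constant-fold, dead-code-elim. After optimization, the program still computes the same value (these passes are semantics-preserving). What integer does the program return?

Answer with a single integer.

Initial IR:
  z = 4
  y = z + 0
  a = z
  c = y
  return c
After constant-fold (5 stmts):
  z = 4
  y = z
  a = z
  c = y
  return c
After copy-propagate (5 stmts):
  z = 4
  y = 4
  a = 4
  c = 4
  return 4
After constant-fold (5 stmts):
  z = 4
  y = 4
  a = 4
  c = 4
  return 4
After dead-code-elim (1 stmts):
  return 4
Evaluate:
  z = 4  =>  z = 4
  y = z + 0  =>  y = 4
  a = z  =>  a = 4
  c = y  =>  c = 4
  return c = 4

Answer: 4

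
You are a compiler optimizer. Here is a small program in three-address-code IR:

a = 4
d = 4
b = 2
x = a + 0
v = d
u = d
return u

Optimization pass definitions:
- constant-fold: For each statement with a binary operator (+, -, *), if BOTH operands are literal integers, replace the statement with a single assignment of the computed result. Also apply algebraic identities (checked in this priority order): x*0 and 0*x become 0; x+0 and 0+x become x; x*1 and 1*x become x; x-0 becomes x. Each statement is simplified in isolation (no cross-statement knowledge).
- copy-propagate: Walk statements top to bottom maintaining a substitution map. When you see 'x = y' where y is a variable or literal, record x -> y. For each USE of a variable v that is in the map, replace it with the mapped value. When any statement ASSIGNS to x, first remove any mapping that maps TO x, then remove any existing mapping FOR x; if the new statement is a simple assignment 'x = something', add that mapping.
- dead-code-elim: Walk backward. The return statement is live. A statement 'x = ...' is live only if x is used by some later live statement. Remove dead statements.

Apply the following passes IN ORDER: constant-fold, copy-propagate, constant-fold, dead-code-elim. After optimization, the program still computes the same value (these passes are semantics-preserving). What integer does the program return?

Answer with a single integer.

Answer: 4

Derivation:
Initial IR:
  a = 4
  d = 4
  b = 2
  x = a + 0
  v = d
  u = d
  return u
After constant-fold (7 stmts):
  a = 4
  d = 4
  b = 2
  x = a
  v = d
  u = d
  return u
After copy-propagate (7 stmts):
  a = 4
  d = 4
  b = 2
  x = 4
  v = 4
  u = 4
  return 4
After constant-fold (7 stmts):
  a = 4
  d = 4
  b = 2
  x = 4
  v = 4
  u = 4
  return 4
After dead-code-elim (1 stmts):
  return 4
Evaluate:
  a = 4  =>  a = 4
  d = 4  =>  d = 4
  b = 2  =>  b = 2
  x = a + 0  =>  x = 4
  v = d  =>  v = 4
  u = d  =>  u = 4
  return u = 4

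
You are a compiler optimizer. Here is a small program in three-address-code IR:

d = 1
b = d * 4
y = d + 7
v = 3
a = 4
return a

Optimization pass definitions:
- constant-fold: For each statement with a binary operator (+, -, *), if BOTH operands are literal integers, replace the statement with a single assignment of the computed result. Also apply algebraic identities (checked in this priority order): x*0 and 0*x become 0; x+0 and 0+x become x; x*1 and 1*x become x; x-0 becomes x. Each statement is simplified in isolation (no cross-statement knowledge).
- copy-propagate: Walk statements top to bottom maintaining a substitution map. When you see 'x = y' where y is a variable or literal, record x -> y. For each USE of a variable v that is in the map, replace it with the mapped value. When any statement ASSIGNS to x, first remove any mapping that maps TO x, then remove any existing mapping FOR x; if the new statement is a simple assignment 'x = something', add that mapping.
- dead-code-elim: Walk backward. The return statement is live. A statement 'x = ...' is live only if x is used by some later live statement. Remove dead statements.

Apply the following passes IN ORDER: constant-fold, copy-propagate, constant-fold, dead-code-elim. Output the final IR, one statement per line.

Initial IR:
  d = 1
  b = d * 4
  y = d + 7
  v = 3
  a = 4
  return a
After constant-fold (6 stmts):
  d = 1
  b = d * 4
  y = d + 7
  v = 3
  a = 4
  return a
After copy-propagate (6 stmts):
  d = 1
  b = 1 * 4
  y = 1 + 7
  v = 3
  a = 4
  return 4
After constant-fold (6 stmts):
  d = 1
  b = 4
  y = 8
  v = 3
  a = 4
  return 4
After dead-code-elim (1 stmts):
  return 4

Answer: return 4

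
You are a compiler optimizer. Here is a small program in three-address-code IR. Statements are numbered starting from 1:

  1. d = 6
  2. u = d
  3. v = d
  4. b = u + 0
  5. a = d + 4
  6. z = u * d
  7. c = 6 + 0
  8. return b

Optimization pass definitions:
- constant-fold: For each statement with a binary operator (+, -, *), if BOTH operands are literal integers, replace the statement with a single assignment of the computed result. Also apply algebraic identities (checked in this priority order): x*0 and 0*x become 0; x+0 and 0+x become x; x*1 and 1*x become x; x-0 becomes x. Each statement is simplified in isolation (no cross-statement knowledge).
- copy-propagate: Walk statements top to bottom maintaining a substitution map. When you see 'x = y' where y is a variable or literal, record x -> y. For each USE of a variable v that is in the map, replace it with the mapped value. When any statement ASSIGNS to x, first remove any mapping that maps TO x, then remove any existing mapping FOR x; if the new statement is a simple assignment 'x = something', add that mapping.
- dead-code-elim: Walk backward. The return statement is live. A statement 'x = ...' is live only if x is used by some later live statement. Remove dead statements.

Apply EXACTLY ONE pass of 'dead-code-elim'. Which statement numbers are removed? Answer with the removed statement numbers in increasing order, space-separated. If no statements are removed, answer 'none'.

Answer: 3 5 6 7

Derivation:
Backward liveness scan:
Stmt 1 'd = 6': KEEP (d is live); live-in = []
Stmt 2 'u = d': KEEP (u is live); live-in = ['d']
Stmt 3 'v = d': DEAD (v not in live set ['u'])
Stmt 4 'b = u + 0': KEEP (b is live); live-in = ['u']
Stmt 5 'a = d + 4': DEAD (a not in live set ['b'])
Stmt 6 'z = u * d': DEAD (z not in live set ['b'])
Stmt 7 'c = 6 + 0': DEAD (c not in live set ['b'])
Stmt 8 'return b': KEEP (return); live-in = ['b']
Removed statement numbers: [3, 5, 6, 7]
Surviving IR:
  d = 6
  u = d
  b = u + 0
  return b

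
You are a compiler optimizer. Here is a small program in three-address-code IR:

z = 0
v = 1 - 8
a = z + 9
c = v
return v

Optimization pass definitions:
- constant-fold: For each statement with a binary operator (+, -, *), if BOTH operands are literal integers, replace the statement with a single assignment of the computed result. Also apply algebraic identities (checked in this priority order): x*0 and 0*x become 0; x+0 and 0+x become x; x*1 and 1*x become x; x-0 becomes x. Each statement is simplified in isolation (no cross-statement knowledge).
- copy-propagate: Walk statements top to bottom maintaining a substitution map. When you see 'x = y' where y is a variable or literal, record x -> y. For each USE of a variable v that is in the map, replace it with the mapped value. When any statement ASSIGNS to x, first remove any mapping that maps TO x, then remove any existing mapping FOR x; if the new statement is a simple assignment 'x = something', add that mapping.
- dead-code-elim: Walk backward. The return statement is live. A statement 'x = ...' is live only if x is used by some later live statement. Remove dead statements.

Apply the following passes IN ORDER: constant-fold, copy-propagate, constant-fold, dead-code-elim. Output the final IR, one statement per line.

Initial IR:
  z = 0
  v = 1 - 8
  a = z + 9
  c = v
  return v
After constant-fold (5 stmts):
  z = 0
  v = -7
  a = z + 9
  c = v
  return v
After copy-propagate (5 stmts):
  z = 0
  v = -7
  a = 0 + 9
  c = -7
  return -7
After constant-fold (5 stmts):
  z = 0
  v = -7
  a = 9
  c = -7
  return -7
After dead-code-elim (1 stmts):
  return -7

Answer: return -7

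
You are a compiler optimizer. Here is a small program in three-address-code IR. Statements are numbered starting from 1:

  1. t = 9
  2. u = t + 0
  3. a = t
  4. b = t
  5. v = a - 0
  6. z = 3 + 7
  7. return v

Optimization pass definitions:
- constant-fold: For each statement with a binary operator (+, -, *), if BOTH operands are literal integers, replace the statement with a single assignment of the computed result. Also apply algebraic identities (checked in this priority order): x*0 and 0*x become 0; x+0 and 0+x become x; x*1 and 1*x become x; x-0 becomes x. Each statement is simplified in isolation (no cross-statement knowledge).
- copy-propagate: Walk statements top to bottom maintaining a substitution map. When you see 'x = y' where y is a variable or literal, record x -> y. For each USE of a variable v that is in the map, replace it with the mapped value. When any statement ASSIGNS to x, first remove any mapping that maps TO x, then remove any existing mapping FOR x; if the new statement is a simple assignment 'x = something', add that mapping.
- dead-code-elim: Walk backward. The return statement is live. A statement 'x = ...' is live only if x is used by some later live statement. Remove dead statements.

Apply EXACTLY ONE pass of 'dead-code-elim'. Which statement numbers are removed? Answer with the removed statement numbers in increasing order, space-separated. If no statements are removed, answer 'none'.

Answer: 2 4 6

Derivation:
Backward liveness scan:
Stmt 1 't = 9': KEEP (t is live); live-in = []
Stmt 2 'u = t + 0': DEAD (u not in live set ['t'])
Stmt 3 'a = t': KEEP (a is live); live-in = ['t']
Stmt 4 'b = t': DEAD (b not in live set ['a'])
Stmt 5 'v = a - 0': KEEP (v is live); live-in = ['a']
Stmt 6 'z = 3 + 7': DEAD (z not in live set ['v'])
Stmt 7 'return v': KEEP (return); live-in = ['v']
Removed statement numbers: [2, 4, 6]
Surviving IR:
  t = 9
  a = t
  v = a - 0
  return v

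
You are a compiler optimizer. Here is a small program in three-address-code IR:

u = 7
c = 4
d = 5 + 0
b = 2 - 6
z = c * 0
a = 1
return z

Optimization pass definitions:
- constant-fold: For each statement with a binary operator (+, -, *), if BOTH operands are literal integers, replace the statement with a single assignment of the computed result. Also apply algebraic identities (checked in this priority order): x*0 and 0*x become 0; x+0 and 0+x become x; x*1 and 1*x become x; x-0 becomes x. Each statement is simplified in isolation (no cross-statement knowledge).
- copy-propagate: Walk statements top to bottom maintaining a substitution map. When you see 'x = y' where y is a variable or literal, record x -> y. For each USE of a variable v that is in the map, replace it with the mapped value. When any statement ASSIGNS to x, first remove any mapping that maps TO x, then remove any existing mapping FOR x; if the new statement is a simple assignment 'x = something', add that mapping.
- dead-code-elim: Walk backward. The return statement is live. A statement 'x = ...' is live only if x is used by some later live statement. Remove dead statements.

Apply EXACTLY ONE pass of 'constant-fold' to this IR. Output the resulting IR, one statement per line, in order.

Answer: u = 7
c = 4
d = 5
b = -4
z = 0
a = 1
return z

Derivation:
Applying constant-fold statement-by-statement:
  [1] u = 7  (unchanged)
  [2] c = 4  (unchanged)
  [3] d = 5 + 0  -> d = 5
  [4] b = 2 - 6  -> b = -4
  [5] z = c * 0  -> z = 0
  [6] a = 1  (unchanged)
  [7] return z  (unchanged)
Result (7 stmts):
  u = 7
  c = 4
  d = 5
  b = -4
  z = 0
  a = 1
  return z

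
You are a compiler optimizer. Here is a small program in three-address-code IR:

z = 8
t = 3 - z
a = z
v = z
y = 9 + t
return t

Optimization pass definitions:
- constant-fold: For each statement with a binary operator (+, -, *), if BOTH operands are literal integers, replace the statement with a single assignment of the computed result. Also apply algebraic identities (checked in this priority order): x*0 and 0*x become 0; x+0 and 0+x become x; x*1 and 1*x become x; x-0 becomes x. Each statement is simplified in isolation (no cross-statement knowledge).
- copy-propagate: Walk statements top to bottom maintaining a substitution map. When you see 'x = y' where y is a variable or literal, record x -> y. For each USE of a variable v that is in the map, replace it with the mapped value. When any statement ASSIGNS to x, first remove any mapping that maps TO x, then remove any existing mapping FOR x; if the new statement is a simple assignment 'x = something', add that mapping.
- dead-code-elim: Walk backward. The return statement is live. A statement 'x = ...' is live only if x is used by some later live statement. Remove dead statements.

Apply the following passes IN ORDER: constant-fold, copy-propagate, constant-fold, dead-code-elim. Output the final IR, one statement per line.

Initial IR:
  z = 8
  t = 3 - z
  a = z
  v = z
  y = 9 + t
  return t
After constant-fold (6 stmts):
  z = 8
  t = 3 - z
  a = z
  v = z
  y = 9 + t
  return t
After copy-propagate (6 stmts):
  z = 8
  t = 3 - 8
  a = 8
  v = 8
  y = 9 + t
  return t
After constant-fold (6 stmts):
  z = 8
  t = -5
  a = 8
  v = 8
  y = 9 + t
  return t
After dead-code-elim (2 stmts):
  t = -5
  return t

Answer: t = -5
return t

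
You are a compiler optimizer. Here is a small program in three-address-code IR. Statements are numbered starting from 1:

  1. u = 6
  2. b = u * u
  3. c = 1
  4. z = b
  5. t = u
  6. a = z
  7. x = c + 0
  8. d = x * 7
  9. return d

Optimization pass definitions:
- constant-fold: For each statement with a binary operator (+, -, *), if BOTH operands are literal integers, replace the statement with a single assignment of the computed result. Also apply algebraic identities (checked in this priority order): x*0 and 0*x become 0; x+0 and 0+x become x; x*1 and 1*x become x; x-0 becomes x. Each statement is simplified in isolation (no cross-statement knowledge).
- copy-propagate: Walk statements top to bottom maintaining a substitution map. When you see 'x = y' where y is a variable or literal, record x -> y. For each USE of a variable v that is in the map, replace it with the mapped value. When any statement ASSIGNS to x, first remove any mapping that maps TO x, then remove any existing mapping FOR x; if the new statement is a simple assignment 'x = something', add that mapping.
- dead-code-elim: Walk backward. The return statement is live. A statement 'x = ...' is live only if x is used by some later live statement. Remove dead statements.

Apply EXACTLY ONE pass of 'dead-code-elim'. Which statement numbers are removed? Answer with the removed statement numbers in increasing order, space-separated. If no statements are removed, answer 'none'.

Backward liveness scan:
Stmt 1 'u = 6': DEAD (u not in live set [])
Stmt 2 'b = u * u': DEAD (b not in live set [])
Stmt 3 'c = 1': KEEP (c is live); live-in = []
Stmt 4 'z = b': DEAD (z not in live set ['c'])
Stmt 5 't = u': DEAD (t not in live set ['c'])
Stmt 6 'a = z': DEAD (a not in live set ['c'])
Stmt 7 'x = c + 0': KEEP (x is live); live-in = ['c']
Stmt 8 'd = x * 7': KEEP (d is live); live-in = ['x']
Stmt 9 'return d': KEEP (return); live-in = ['d']
Removed statement numbers: [1, 2, 4, 5, 6]
Surviving IR:
  c = 1
  x = c + 0
  d = x * 7
  return d

Answer: 1 2 4 5 6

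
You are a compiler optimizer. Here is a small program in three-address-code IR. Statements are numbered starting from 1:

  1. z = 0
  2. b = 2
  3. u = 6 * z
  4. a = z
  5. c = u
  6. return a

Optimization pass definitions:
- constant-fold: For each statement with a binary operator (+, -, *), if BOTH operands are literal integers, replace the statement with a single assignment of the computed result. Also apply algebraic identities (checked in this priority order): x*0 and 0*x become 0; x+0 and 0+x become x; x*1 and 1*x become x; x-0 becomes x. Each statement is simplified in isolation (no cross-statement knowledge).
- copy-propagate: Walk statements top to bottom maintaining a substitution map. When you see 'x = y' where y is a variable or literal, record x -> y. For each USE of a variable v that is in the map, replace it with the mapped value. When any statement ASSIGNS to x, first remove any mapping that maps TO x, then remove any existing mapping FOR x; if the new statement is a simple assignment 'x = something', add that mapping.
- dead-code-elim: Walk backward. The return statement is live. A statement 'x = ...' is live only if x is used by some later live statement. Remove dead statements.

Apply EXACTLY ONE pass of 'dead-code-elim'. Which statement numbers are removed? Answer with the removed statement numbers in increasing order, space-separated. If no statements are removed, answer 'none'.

Backward liveness scan:
Stmt 1 'z = 0': KEEP (z is live); live-in = []
Stmt 2 'b = 2': DEAD (b not in live set ['z'])
Stmt 3 'u = 6 * z': DEAD (u not in live set ['z'])
Stmt 4 'a = z': KEEP (a is live); live-in = ['z']
Stmt 5 'c = u': DEAD (c not in live set ['a'])
Stmt 6 'return a': KEEP (return); live-in = ['a']
Removed statement numbers: [2, 3, 5]
Surviving IR:
  z = 0
  a = z
  return a

Answer: 2 3 5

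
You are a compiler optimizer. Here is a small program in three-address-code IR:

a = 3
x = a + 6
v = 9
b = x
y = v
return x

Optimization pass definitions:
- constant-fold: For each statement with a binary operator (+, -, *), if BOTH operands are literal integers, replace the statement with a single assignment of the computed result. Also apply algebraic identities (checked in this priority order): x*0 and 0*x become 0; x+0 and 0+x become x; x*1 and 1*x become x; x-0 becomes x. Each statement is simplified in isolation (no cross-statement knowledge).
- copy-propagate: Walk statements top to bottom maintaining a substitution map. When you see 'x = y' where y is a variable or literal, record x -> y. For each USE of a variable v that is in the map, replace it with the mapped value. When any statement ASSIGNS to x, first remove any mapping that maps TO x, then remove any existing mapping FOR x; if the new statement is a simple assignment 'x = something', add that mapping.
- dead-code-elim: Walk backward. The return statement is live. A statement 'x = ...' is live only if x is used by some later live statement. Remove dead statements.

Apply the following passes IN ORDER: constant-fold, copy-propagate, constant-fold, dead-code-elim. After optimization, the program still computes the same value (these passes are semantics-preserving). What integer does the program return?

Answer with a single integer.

Initial IR:
  a = 3
  x = a + 6
  v = 9
  b = x
  y = v
  return x
After constant-fold (6 stmts):
  a = 3
  x = a + 6
  v = 9
  b = x
  y = v
  return x
After copy-propagate (6 stmts):
  a = 3
  x = 3 + 6
  v = 9
  b = x
  y = 9
  return x
After constant-fold (6 stmts):
  a = 3
  x = 9
  v = 9
  b = x
  y = 9
  return x
After dead-code-elim (2 stmts):
  x = 9
  return x
Evaluate:
  a = 3  =>  a = 3
  x = a + 6  =>  x = 9
  v = 9  =>  v = 9
  b = x  =>  b = 9
  y = v  =>  y = 9
  return x = 9

Answer: 9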